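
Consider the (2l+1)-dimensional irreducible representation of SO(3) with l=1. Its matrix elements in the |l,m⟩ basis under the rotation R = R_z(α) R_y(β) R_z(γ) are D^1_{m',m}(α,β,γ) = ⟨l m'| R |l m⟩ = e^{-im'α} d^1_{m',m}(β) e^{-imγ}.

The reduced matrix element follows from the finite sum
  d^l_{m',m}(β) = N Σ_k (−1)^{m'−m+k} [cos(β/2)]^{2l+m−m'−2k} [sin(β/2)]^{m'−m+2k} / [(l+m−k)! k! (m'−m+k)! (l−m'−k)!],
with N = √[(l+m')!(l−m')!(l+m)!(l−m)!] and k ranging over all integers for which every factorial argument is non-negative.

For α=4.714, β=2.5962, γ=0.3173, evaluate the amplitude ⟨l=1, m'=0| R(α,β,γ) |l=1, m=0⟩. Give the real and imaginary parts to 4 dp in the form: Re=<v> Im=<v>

Re=-0.8549 Im=0.0000

D^1_{0,0}(4.7140,2.5962,0.3173) = e^{-i·0·4.7140}·d^1_{0,0}(2.5962)·e^{-i·0·0.3173}. Compute d first:
c=cos(2.596200/2)=0.269329, s=sin(2.596200/2)=0.963048; N=√[1·1·1·1]=1.000000
Admissible k: 0..1 (factorial args all ≥0)
  k=0: (−1)^0·1.0000/(1)·0.2693^2·0.9630^0 = +0.072538
  k=1: (−1)^1·1.0000/(1)·0.2693^0·0.9630^2 = -0.927462
d^1_{0,0}(2.5962) = +0.072538 -0.927462 = -0.854924
Attach z-rotation phases: D = e^{-i(0)(4.7140)}·(-0.854924)·e^{-i(0)(0.3173)} = -0.854924+0.000000i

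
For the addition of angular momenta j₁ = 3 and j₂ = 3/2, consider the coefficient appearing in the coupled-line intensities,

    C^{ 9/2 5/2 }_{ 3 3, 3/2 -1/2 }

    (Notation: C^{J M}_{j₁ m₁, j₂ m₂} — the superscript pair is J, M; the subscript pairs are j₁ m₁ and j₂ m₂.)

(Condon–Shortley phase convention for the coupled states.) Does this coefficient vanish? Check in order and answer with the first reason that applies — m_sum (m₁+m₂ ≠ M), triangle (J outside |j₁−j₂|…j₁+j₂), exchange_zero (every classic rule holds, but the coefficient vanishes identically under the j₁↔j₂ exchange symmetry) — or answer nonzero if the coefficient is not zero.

m-sum: m₁+m₂ = 3+(-1/2) = 5/2, M = 5/2  ✓
triangle: |j₁−j₂| = 3/2 ≤ J = 9/2 ≤ j₁+j₂ = 9/2  ✓
exchange: j₁≠j₂ or m₁≠m₂ — the exchange symmetry imposes no constraint here
value check: CG = +√(1/12) = +0.288675 ≠ 0

nonzero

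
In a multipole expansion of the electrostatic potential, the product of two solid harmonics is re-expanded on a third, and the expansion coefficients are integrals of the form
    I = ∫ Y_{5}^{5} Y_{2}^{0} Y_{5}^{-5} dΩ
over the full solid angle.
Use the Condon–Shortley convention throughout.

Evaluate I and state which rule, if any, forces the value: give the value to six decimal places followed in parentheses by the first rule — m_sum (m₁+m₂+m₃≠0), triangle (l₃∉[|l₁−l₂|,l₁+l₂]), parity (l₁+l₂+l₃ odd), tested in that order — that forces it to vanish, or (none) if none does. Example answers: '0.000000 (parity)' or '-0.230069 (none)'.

0.242609 (none)

Checks pass: Σm=0; 12 even; l₃=5∈[3,7].
(2·5+1)(2·2+1)(2·5+1) = 605
Δ: 2! 8! 2! / 13! → 1/38610
sum: t=0:+1/2880 t=1:−1/576 t=2:+1/2880 = -1/960
3j²(5 2 5; 0 0 0) = Δ·Π!·Σ² = 10/429  (sign +1)
sum: t=0:+1/161280 = 1/161280
3j²(5 2 5; 5 0 -5) = Δ·Π!·Σ² = 15/286  (sign +1)
combine: 4πI² = 605·10/429·15/286 = 125/169
take √, sign +1: I = 0.24260890
No selection rule forces the value: the integral is nonzero (none).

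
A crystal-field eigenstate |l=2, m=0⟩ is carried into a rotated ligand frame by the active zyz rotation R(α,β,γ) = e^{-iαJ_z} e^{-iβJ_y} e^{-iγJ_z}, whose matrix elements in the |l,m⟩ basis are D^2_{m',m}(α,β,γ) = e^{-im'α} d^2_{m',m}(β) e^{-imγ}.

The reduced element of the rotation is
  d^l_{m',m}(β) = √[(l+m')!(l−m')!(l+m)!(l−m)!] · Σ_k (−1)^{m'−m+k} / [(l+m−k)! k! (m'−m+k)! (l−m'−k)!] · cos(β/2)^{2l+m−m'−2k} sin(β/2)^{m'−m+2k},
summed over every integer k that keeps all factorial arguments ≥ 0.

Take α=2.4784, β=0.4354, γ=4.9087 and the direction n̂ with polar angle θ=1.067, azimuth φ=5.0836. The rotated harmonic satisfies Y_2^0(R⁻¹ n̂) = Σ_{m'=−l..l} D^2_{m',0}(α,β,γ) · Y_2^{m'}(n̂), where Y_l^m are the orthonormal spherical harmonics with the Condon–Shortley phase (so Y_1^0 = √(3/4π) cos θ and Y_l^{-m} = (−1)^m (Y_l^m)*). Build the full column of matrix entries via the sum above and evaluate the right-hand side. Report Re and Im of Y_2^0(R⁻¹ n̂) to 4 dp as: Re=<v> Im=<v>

Need the full column D^2_{m',0} for m'=−2..2 at α=2.4784, β=0.4354, γ=4.9087.
cos(β/2)=0.976397, sin(β/2)=0.215984
d^2_{-2,0}: single k=2 term ⇒ +0.108937;  D = +0.026361-0.105699i
d^2_{-1,0}: k∈[1..2] ⇒ +0.492467 -0.024097 = +0.468370;  D = -0.369090+0.288345i
d^2_{0,0}: k∈[0..2] ⇒ +0.908878 -0.177893 +0.002176 = +0.733161;  D = +0.733161+0.000000i
d^2_{1,0}: k∈[0..1] ⇒ -0.492467 +0.024097 = -0.468370;  D = +0.369090+0.288345i
d^2_{2,0}: single k=0 term ⇒ +0.108937;  D = +0.026361+0.105699i
Y_2^{m'}(θ=1.067,φ=5.0836) and Σ D·Y over m':
  (+0.0264-0.1057i)·(-0.2183+0.2003i)  (-0.3691+0.2883i)·(+0.1185+0.3044i)  (+0.7332+0.0000i)·(-0.0949+0.0000i)  (+0.3691+0.2883i)·(-0.1185+0.3044i)  (+0.0264+0.1057i)·(-0.2183-0.2003i)
Y_2^0(R⁻¹ n̂) = -0.301717+0.000000i

Re=-0.3017 Im=0.0000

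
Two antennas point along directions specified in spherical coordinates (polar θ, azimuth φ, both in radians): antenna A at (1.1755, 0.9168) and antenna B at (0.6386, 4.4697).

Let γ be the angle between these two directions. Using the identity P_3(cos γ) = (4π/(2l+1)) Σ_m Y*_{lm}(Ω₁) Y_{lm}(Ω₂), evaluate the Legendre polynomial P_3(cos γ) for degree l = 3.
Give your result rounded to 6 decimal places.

0.274000

Expand P_3 via completeness: Σ_{m} conj(Y_{3,m}) at Ω₁ times Y_{3,m} at Ω₂ —
  m=-3: Y*=-0.30318 + 0.12504j  Y=0.05880 - 0.06596j  product -0.00958 + 0.02735j
  m=-2: Y*=-0.08708 + 0.32368j  Y=-0.25788 - 0.13602j  product 0.06648 - 0.07163j
  m=-1: Y*=-0.04692 - 0.06121j  Y=-0.10293 + 0.41578j  product 0.03028 - 0.01321j
  m=+0: Y*=-0.32456 + 0.00000j  Y=0.06697 + 0.00000j  product -0.02173 + 0.00000j
  m=+1: Y*=0.04692 - 0.06121j  Y=0.10293 + 0.41578j  product 0.03028 + 0.01321j
  m=+2: Y*=-0.08708 - 0.32368j  Y=-0.25788 + 0.13602j  product 0.06648 + 0.07163j
  m=+3: Y*=0.30318 + 0.12504j  Y=-0.05880 - 0.06596j  product -0.00958 - 0.02735j
Accumulated sum 0.15263 - 0.00000j; after 4π/(2l+1) scaling, 0.27400 - 0.00000j ⇒ P_3 = 0.274000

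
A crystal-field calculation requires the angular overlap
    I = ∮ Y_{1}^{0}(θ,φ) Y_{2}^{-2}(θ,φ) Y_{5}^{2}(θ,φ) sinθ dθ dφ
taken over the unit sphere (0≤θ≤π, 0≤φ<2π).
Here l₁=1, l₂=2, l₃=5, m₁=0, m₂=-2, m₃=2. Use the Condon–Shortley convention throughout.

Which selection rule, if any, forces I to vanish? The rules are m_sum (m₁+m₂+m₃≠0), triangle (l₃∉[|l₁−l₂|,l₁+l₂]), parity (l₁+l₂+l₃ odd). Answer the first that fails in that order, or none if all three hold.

triangle

m₁+m₂+m₃ = 0 − 2 + 2 = 0  ✓
triangle: need |l₁−l₂| ≤ l₃ ≤ l₁+l₂ = [1,3]; l₃=5 is outside  ✗
parity: l₁+l₂+l₃ = 8 is even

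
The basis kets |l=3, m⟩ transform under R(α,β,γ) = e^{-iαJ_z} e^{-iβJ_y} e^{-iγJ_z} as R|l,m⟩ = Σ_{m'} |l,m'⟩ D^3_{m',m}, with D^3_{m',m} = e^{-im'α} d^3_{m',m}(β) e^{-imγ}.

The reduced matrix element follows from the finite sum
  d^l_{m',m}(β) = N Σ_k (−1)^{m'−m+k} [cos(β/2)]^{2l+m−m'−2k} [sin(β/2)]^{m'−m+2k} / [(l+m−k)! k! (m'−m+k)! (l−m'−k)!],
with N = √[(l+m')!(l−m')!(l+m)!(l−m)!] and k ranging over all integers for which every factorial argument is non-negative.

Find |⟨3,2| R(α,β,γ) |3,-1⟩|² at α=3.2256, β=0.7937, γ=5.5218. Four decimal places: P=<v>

Split into d^3_{2,-1}(β=0.7937) × two z-phases.
With c≡cos(β/2)=0.922283 and s≡sin(β/2)=0.386515, N=[120·1·2·24]^{1/2}=75.894664
k∈{0,1} keeps every argument non-negative
  k=0: (−1)^3·75.8947/(12)·0.9223^3·0.3865^3 = -0.286498
  k=1: (−1)^4·75.8947/(24)·0.9223^1·0.3865^5 = +0.025159
d^3_{2,-1}(0.7937) = -0.286498 +0.025159 = -0.261339
|D^3_{2,-1}|² = |d^3_{2,-1}(β)|² = (-0.261339)² = 0.068298 (the z-rotation phases have unit modulus)

P=0.0683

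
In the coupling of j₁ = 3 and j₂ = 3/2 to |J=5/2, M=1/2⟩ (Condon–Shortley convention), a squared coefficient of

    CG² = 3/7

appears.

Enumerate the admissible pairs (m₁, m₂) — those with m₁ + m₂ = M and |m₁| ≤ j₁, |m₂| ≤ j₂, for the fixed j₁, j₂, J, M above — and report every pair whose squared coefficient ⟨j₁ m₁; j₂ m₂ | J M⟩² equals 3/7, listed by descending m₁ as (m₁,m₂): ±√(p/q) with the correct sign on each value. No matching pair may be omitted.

Admissible pairs with m₁+m₂ = M = 1/2: (-1,3/2), (0,1/2), (1,-1/2), (2,-3/2)
  (m₁,m₂)=(2,-3/2): CG² = 3/7, CG = +√(3/7)   ← matches the target
  (m₁,m₂)=(1,-1/2): CG² = 1/70, CG = −√(1/70)
  (m₁,m₂)=(0,1/2): CG² = 6/35, CG = −√(6/35)
  (m₁,m₂)=(-1,3/2): CG² = 27/70, CG = +√(27/70)
Pairs with CG² = 3/7: (2,-3/2): +√(3/7)

(2,-3/2): +√(3/7)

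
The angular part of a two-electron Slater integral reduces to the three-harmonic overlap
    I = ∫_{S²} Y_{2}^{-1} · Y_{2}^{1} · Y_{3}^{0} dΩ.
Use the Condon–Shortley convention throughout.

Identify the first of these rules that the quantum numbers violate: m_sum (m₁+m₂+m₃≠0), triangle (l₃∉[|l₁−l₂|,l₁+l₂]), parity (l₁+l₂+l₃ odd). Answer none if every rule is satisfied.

azimuthal sum: -1 + 1 + 0 = 0  ✓
0 ≤ 3 ≤ 4 (triangle on l)  ✓
L = 2 + 2 + 3 = 7 (odd)  ✗

parity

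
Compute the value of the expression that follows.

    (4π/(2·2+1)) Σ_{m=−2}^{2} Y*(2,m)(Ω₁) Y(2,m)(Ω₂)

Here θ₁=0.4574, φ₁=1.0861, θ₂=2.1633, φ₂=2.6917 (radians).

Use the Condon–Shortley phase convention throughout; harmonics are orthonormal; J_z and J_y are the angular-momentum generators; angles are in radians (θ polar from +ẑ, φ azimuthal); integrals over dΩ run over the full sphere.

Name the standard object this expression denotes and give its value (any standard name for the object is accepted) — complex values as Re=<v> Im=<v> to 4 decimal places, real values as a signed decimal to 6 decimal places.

Legendre polynomial (addition theorem), -0.104043

This sum is the spherical-harmonic addition theorem: it equals the Legendre polynomial P_l(cos γ) of the angle γ between the two directions.
Expand P_2 via completeness: Σ_{m} conj(Y_{2,m}) at Ω₁ times Y_{2,m} at Ω₂ —
  [-2]  conj(Y_{2,-2})(Ω₁) = (-0.042624, 0.062115) ; Y_{2,-2}(Ω₂) = (0.165277, 0.208183) ; Δ = (-0.019976, 0.001393)
  [-1]  conj(Y_{2,-1})(Ω₁) = (0.142624, 0.270842) ; Y_{2,-1}(Ω₂) = (0.322272, 0.155633) ; Δ = (0.003812, 0.109482)
  [+0]  conj(Y_{2,0})(Ω₁) = (0.446255, -0.000000) ; Y_{2,0}(Ω₂) = (-0.020322, 0.000000) ; Δ = (-0.009069, 0.000000)
  [+1]  conj(Y_{2,1})(Ω₁) = (-0.142624, 0.270842) ; Y_{2,1}(Ω₂) = (-0.322272, 0.155633) ; Δ = (0.003812, -0.109482)
  [+2]  conj(Y_{2,2})(Ω₁) = (-0.042624, -0.062115) ; Y_{2,2}(Ω₂) = (0.165277, -0.208183) ; Δ = (-0.019976, -0.001393)
Accumulated sum (-0.041397, -0.000000); after 4π/(2l+1) scaling, (-0.104043, -0.000000) ⇒ P_2 = -0.104043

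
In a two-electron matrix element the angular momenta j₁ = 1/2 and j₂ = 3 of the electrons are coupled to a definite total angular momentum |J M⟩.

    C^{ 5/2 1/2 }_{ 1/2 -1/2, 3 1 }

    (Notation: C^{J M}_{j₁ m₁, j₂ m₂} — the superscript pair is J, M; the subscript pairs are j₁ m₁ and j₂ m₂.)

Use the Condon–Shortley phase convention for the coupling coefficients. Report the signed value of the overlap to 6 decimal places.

triangle: 1!·0!·5!/7! = 120/5040
(j±m)!: 0!·1!·4!·2!·3!·2! = 576
prefactor² = (2J+1)·Δ·N² = 576/7
  k=1: −1/(1!·0!·0!·3!·0!·2!) = -1/12
Σ = -1/12  ⇒  CG² = 576/7·(-1/12)² = 4/7
CG = −√(4/7) = -0.755929

−√(4/7) = -0.755929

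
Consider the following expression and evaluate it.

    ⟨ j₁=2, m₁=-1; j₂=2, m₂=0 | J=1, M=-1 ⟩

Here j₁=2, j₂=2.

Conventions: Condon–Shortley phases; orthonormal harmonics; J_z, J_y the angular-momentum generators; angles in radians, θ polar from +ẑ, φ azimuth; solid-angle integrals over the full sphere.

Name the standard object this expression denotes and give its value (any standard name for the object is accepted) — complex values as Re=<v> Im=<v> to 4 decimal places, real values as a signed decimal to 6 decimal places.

Clebsch–Gordan coefficient, +√(3/10) ≈ +0.547723

This is a Clebsch–Gordan (vector-coupling) coefficient.
√[3·3!1!1!/6! · 1!3!2!2!0!2!] = √(6/5)
  +(−1)^2/∏(2,1,1,0,0,1)! = 1/2  (running 1/2)
⟨..|..⟩ = √(6/5)·(1/2) = +0.547723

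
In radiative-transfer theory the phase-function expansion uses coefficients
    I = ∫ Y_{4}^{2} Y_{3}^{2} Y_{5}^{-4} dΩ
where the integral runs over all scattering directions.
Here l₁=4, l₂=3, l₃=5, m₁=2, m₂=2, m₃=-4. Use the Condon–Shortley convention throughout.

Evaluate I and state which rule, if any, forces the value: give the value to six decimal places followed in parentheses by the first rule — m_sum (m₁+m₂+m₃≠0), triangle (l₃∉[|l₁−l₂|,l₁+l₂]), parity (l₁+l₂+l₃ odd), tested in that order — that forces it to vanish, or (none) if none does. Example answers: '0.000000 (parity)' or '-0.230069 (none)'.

Rules hold: Σm=0, L=12 even, 1≤5≤7.
N = 9·7·11 = 693
Δ = 2!·6!·4!/13! = 1/180180
Racah Σ t=0..2: t=0:+1/576 t=1:−1/144 t=2:+1/576 = -1/288
⇒ 3j(4 3 5; 0 0 0)² = 20/1001, sgn +1
Racah Σ t=1..2: t=1:−1/2880 t=2:+1/8640 = -1/4320
⇒ 3j(4 3 5; 2 2 -4)² = 8/429, sgn +1
4πI² = N·(3j₀)²·(3jₘ)² = 480/1859
I = +1·√(0.258203/4π) = 0.14334284
No selection rule forces the value: the integral is nonzero (none).

0.143343 (none)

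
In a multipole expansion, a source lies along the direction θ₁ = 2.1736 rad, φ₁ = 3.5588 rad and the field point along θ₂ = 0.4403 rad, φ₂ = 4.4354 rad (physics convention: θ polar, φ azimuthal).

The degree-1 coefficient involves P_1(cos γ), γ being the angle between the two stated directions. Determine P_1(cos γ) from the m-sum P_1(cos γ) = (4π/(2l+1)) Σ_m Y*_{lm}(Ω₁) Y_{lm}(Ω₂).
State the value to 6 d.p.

Term-by-term m-sum for l=1 (normalisation 4π/3 = 4.188790):
  term(m=-1) = (0.026812, -0.032209)   from Y*(Ω₁)=(-0.260189, -0.115323), Y(Ω₂)=(-0.040268, 0.141641)
  term(m=+0) = (-0.122441, -0.000000)   from Y*(Ω₁)=(-0.277015, -0.000000), Y(Ω₂)=(0.442001, 0.000000)
  term(m=+1) = (0.026812, 0.032209)   from Y*(Ω₁)=(0.260189, -0.115323), Y(Ω₂)=(0.040268, 0.141641)
Σ over m = (-0.068818, 0.000000); ×(4π/3) → (-0.288264, 0.000000). Real part: -0.288264

-0.288264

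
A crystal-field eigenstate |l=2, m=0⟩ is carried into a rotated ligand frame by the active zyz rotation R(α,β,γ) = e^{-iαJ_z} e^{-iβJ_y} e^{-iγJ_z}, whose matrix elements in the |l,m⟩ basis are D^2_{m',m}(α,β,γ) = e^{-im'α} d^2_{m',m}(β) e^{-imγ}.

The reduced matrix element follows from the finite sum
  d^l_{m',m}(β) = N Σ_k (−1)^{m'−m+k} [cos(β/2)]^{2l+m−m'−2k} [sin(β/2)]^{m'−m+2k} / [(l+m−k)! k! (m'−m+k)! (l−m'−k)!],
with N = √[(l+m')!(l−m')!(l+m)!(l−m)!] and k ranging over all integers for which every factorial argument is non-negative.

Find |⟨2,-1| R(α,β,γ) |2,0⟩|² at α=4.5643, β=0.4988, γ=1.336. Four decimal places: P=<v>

P=0.2647

First d^2_{-1,0}(β=0.4988), then the phase factors e^{-i(-1)α} and e^{-i(0)γ}:
Half-angle: c=0.969061, s=0.246823. N=√(1·6·2·2)=4.898979
k: max(0,(0)−(-1))=1 … min(2+(0),2−(-1))=2
  k=1: (−1)^0·4.8990/(2)·0.9691^3·0.2468^1 = +0.550191
  k=2: (−1)^1·4.8990/(2)·0.9691^1·0.2468^3 = -0.035693
d^2_{-1,0}(0.4988) = +0.550191 -0.035693 = +0.514498
|D^2_{-1,0}|² = |d^2_{-1,0}(β)|² = (+0.514498)² = 0.264708 (the z-rotation phases have unit modulus)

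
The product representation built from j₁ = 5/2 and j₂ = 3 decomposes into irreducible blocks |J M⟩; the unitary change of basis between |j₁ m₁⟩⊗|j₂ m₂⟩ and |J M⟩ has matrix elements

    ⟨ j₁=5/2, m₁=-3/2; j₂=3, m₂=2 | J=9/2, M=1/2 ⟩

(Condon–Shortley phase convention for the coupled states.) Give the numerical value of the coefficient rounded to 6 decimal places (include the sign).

-0.510355

triangle: 1!·4!·5!/11! = 2880/39916800
(j±m)!: 1!·4!·5!·1!·5!·4! = 8294400
prefactor² = (2J+1)·Δ·N² = 460800/77
  k=0: +1/(0!·1!·4!·5!·0!·0!) = 1/2880
  k=1: −1/(1!·0!·3!·4!·1!·1!) = -1/144
Σ = -19/2880  ⇒  CG² = 460800/77·(-19/2880)² = 361/1386
CG = −√(361/1386) = -0.510355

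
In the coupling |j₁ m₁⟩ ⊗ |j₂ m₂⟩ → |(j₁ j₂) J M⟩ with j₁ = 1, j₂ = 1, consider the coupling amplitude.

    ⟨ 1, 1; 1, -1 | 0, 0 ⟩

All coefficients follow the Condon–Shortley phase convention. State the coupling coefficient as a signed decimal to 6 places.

triangle: 2!*0!*0!/3! = 2/6
(j±m)!: 2!*0!*0!*2!*0!*0! = 4
prefactor² = (2J+1)*Δ*N² = 4/3
  k=0: +1/(0!*2!*0!*0!*0!*0!) = 1/2
Σ = 1/2  ⇒  CG² = 4/3*(1/2)² = 1/3
CG = +√(1/3) = +0.577350

+0.577350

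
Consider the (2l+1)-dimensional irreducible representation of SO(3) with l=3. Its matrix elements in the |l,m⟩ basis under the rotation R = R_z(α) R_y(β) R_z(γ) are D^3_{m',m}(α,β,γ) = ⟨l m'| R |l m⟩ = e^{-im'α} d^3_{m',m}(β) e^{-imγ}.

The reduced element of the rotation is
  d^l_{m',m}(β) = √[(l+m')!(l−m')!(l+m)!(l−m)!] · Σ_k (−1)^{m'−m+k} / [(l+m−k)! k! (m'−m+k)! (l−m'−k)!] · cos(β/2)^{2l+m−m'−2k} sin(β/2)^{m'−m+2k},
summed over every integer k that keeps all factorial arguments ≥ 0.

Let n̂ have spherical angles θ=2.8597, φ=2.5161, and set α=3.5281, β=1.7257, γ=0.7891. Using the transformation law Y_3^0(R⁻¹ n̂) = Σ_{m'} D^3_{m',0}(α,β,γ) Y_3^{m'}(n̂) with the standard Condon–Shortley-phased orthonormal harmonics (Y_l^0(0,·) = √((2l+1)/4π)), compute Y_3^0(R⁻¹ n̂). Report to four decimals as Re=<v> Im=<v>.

Need the full column D^3_{m',0} for m'=−3..3 at α=3.5281, β=1.7257, γ=0.7891.
cos(β/2)=0.650275, sin(β/2)=0.759699
d^3_{-3,0}: single k=3 term ⇒ +0.539176;  D = -0.215551-0.494215i
d^3_{-2,0}: k∈[2..3] ⇒ +0.565239 -0.771473 = -0.206234;  D = -0.147624-0.144013i
d^3_{-1,0}: k∈[1..3] ⇒ +0.305997 -1.252932 +0.570027 = -0.376908;  D = +0.349104+0.142078i
d^3_{0,0}: k∈[0..3] ⇒ +0.075611 -0.928782 +1.267660 -0.192242 = +0.222246;  D = +0.222246+0.000000i
d^3_{1,0}: k∈[0..2] ⇒ -0.305997 +1.252932 -0.570027 = +0.376908;  D = -0.349104+0.142078i
d^3_{2,0}: k∈[0..1] ⇒ +0.565239 -0.771473 = -0.206234;  D = -0.147624+0.144013i
d^3_{3,0}: single k=0 term ⇒ -0.539176;  D = +0.215551-0.494215i
Y_3^{m'}(θ=2.8597,φ=2.5161) and Σ D·Y over m':
  (-0.2156-0.4942i)·(+0.0027-0.0086i)  (-0.1476-0.1440i)·(-0.0239-0.0721i)  (+0.3491+0.1421i)·(-0.2633-0.1902i)  (+0.2222+0.0000i)·(-0.5782+0.0000i)  (-0.3491+0.1421i)·(+0.2633-0.1902i)  (-0.1476+0.1440i)·(-0.0239+0.0721i)  (+0.2156-0.4942i)·(-0.0027-0.0086i)
Y_3^0(R⁻¹ n̂) = -0.281667-0.000000i

Re=-0.2817 Im=0.0000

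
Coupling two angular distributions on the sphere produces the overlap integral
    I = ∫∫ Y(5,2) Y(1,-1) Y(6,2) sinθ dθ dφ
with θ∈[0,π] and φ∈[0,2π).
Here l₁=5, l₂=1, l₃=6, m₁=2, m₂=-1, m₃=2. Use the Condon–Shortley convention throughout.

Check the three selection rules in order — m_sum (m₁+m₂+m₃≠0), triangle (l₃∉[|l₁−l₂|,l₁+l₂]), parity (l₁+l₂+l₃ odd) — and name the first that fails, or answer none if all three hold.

m_sum

azimuthal sum: 2 − 1 + 2 = 3  ✗
4 ≤ 6 ≤ 6 (triangle on l)
L = 5 + 1 + 6 = 12 (even)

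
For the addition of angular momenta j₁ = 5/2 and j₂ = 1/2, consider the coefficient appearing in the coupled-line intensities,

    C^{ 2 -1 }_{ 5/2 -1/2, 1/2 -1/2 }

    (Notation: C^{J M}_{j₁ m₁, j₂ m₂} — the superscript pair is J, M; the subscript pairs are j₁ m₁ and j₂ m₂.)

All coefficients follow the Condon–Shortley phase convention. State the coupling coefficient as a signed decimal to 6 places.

+√(1/3) = +0.577350

√[5·1!4!0!/6! · 2!3!0!1!1!3!] = √(12)
  +(−1)^0/∏(0,1,3,0,1,0)! = 1/6  (running 1/6)
⟨..|..⟩ = √(12)·(1/6) = +0.577350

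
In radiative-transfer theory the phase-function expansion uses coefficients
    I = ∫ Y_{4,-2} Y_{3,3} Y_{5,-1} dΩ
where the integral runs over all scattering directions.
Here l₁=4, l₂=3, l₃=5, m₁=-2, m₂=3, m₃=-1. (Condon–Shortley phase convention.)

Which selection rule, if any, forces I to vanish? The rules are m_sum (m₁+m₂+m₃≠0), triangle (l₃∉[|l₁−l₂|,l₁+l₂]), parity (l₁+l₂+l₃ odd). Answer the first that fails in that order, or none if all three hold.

none

Σmᵢ = 0  ✓
l₃∈[|l₁−l₂|,l₁+l₂]=[1,7], have l₃=5  ✓
Σlᵢ = 12 ⇒ even  ✓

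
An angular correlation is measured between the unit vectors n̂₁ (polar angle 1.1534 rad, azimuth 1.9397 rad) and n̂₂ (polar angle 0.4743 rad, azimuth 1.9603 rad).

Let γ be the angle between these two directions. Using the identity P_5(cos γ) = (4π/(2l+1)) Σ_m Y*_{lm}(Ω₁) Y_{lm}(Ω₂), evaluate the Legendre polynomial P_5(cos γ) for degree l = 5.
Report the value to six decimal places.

-0.417051

Expand P_5 via completeness: Σ_{m} conj(Y_{5,m}) at Ω₁ times Y_{5,m} at Ω₂ —
  m=-5: (-0.285264-0.080093i) × (-0.008576+0.003393i) = +0.002718-0.000281i  (running Σ = +0.002718-0.000281i)
  m=-4: (+0.039488+0.413619i) × (+0.000726-0.056806i) = +0.023525-0.001943i  (running Σ = +0.026243-0.002224i)
  m=-3: (+0.113200-0.056662i) × (+0.185675+0.079003i) = +0.025495-0.001578i  (running Σ = +0.051738-0.003801i)
  m=-2: (+0.215384+0.195800i) × (-0.307544+0.303638i) = -0.125692+0.005181i  (running Σ = -0.073955+0.001380i)
  m=-1: (+0.077446-0.200326i) × (-0.170704-0.415869i) = -0.096530+0.001989i  (running Σ = -0.170484+0.003369i)
  m=0: (+0.246433-0.000000i) × (-0.097788+0.000000i) = -0.024098+0.000000i  (running Σ = -0.194582+0.003369i)
  m=1: (-0.077446-0.200326i) × (+0.170704-0.415869i) = -0.096530-0.001989i  (running Σ = -0.291112+0.001380i)
  m=2: (+0.215384-0.195800i) × (-0.307544-0.303638i) = -0.125692-0.005181i  (running Σ = -0.416804-0.003801i)
  m=3: (-0.113200-0.056662i) × (-0.185675+0.079003i) = +0.025495+0.001578i  (running Σ = -0.391309-0.002224i)
  m=4: (+0.039488-0.413619i) × (+0.000726+0.056806i) = +0.023525+0.001943i  (running Σ = -0.367785-0.000281i)
  m=5: (+0.285264-0.080093i) × (+0.008576+0.003393i) = +0.002718+0.000281i  (running Σ = -0.365066+0.000000i)
Σ over m = -0.365066+0.000000i; ×(4π/11) → -0.417051+0.000000i. Real part: -0.417051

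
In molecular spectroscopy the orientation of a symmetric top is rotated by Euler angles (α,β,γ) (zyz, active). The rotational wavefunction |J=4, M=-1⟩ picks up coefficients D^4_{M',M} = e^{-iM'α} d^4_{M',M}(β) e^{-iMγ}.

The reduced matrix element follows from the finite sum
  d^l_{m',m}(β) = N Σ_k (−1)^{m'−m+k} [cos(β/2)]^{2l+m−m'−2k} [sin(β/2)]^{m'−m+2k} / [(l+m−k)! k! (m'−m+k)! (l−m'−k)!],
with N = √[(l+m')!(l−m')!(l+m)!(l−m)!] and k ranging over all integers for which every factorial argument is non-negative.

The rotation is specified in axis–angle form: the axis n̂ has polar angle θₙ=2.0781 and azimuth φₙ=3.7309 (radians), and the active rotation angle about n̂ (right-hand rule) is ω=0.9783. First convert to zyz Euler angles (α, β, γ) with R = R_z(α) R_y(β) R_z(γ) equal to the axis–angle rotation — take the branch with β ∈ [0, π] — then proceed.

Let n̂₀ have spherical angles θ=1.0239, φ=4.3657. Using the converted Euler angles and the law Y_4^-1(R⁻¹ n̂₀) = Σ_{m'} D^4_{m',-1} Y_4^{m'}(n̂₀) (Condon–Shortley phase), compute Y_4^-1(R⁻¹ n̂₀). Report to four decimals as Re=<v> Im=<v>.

Axis–angle → zyz. n̂ = (sinθₙcosφₙ, sinθₙsinφₙ, cosθₙ) = (-0.726627, -0.485788, -0.485822), ω = 0.9783.
R = I cosω + sinω [n̂]ₓ + (1−cosω) n̂n̂ᵀ gives
  R = [+0.791575, +0.558881, -0.247107; -0.247146, +0.662639, +0.706985; +0.558863, -0.498560, +0.662654]
β = atan2(√(R₁₃²+R₂₃²), R₃₃) = 0.846440; α = atan2(R₂₃, R₁₃) mod 2π = 1.907046; γ = atan2(R₃₂, −R₃₁) mod 2π = 3.870024
Need the full column D^4_{m',-1} for m'=−4..4 at α=1.9070, β=0.8464, γ=3.8700.
cos(β/2)=0.911771, sin(β/2)=0.410698
d^4_{-4,-1}: single k=3 term ⇒ +0.326658;  D = +0.157362-0.286256i
d^4_{-3,-1}: k∈[2..3] ⇒ +0.769187 -0.260109 = +0.509078;  D = -0.502048-0.084312i
d^4_{-2,-1}: k∈[1..3] ⇒ +0.912768 -0.925987 +0.125253 = +0.112034;  D = +0.018939+0.110422i
d^4_{-1,-1}: k∈[0..3] ⇒ +0.477625 -1.453626 +0.589871 -0.039894 = -0.426024;  D = -0.372615+0.206530i
d^4_{0,-1}: k∈[0..3] ⇒ -0.962142 +1.171291 -0.237651 +0.008036 = -0.020465;  D = +0.015272+0.013624i
d^4_{1,-1}: k∈[0..3] ⇒ +0.969084 -0.589871 +0.059841 -0.000809 = +0.438245;  D = -0.167500+0.404972i
d^4_{2,-1}: k∈[0..2] ⇒ -0.617325 +0.187879 -0.007624 = -0.437069;  D = -0.436386-0.024433i
d^4_{3,-1}: k∈[0..1] ⇒ +0.260109 -0.031665 = +0.228444;  D = -0.063201-0.219527i
d^4_{4,-1}: single k=0 term ⇒ -0.066278;  D = +0.054074-0.038324i
Y_4^{m'}(θ=1.0239,φ=4.3657) and Σ D·Y over m':
  (+0.1574-0.2863i)·(+0.0431+0.2316i)  (-0.5020-0.0843i)·(+0.3498-0.2053i)  (+0.0189+0.1104i)·(-0.1676-0.1393i)  (-0.3726+0.2065i)·(+0.0790-0.2188i)  (+0.0153+0.0136i)·(-0.2701+0.0000i)  (-0.1675+0.4050i)·(-0.0790-0.2188i)  (-0.4364-0.0244i)·(-0.1676+0.1393i)  (-0.0632-0.2195i)·(-0.3498-0.2053i)  (+0.0541-0.0383i)·(+0.0431-0.2316i)
Y_4^-1(R⁻¹ n̂) = +0.052831+0.194229i

Re=0.0528 Im=0.1942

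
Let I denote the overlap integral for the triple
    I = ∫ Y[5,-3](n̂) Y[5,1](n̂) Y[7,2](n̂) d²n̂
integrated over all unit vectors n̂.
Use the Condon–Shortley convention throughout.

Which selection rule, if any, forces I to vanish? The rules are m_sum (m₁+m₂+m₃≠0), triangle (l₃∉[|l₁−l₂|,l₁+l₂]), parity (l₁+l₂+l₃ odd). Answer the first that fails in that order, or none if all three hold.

parity

Σmᵢ = 0  ✓
l₃∈[|l₁−l₂|,l₁+l₂]=[0,10], have l₃=7  ✓
Σlᵢ = 17 ⇒ odd  ✗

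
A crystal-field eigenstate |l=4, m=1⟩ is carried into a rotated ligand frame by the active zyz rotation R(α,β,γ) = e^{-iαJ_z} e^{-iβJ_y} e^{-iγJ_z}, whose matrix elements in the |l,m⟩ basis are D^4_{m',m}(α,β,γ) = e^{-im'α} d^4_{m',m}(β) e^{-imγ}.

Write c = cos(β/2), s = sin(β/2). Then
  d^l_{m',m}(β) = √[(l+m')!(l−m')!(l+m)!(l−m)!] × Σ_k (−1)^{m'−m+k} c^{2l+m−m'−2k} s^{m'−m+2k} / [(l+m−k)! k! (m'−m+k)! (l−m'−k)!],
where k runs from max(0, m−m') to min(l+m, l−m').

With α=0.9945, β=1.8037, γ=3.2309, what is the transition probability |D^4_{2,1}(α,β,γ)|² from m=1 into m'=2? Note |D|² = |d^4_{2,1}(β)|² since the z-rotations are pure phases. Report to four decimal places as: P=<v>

P=0.0324

D^4_{2,1}(0.9945,1.8037,3.2309) = e^{-i·2·0.9945}·d^4_{2,1}(1.8037)·e^{-i·1·3.2309}. Compute d first:
With c≡cos(β/2)=0.620160 and s≡sin(β/2)=0.784476, N=[720·2·120·6]^{1/2}=1018.233765
k: max(0,(1)−(2))=0 … min(4+(1),4−(2))=2
  k=0: (−1)^1·1018.2338/(240)·0.6202^7·0.7845^1 = -0.117420
  k=1: (−1)^2·1018.2338/(48)·0.6202^5·0.7845^3 = +0.939426
  k=2: (−1)^3·1018.2338/(72)·0.6202^3·0.7845^5 = -1.002127
d^4_{2,1}(1.8037) = -0.117420 +0.939426 -1.002127 = -0.180121
|D^4_{2,1}|² = |d^4_{2,1}(β)|² = (-0.180121)² = 0.032444 (the z-rotation phases have unit modulus)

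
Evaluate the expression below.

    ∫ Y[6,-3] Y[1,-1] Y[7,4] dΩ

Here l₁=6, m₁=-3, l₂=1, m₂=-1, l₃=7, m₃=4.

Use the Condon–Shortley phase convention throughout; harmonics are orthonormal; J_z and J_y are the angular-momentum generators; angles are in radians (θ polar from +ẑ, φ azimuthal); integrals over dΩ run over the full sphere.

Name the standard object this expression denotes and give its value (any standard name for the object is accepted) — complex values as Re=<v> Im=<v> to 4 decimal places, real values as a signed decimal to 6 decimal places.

This is a Gaunt coefficient — the integral of a triple product of spherical harmonics over the sphere.
m-sum 0 ✓  L=14 even ✓  5≤7≤7 ✓
Π(2lᵢ+1) = 13×3×15 = 585
triangle coeff Δ(6,1,7) = 1/1365
Σ_t [0,0]: t=0:+1/518400 = 1/518400
(3j)²=7/195 [(6 1 7; 0 0 0)], sign=-1
Σ_t [0,0]: t=0:+1/4354560 = 1/4354560
(3j)²=11/273 [(6 1 7; -3 -1 4)], sign=-1
⇒ 4πI² = 11/13
I = (+1)√(11/13/(4π)) = 0.25948947

Gaunt coefficient, +0.259489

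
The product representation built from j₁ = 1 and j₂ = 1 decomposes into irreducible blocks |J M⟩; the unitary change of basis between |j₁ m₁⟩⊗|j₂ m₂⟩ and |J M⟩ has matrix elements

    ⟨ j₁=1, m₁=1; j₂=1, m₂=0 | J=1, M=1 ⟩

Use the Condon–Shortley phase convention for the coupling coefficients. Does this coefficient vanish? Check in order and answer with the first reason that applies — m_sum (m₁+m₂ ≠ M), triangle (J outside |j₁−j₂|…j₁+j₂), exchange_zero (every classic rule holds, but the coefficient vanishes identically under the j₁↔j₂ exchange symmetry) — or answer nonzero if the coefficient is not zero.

m-sum: m₁+m₂ = 1+0 = 1, M = 1  ✓
triangle: |j₁−j₂| = 0 ≤ J = 1 ≤ j₁+j₂ = 2  ✓
exchange: j₁≠j₂ or m₁≠m₂ — the exchange symmetry imposes no constraint here
value check: CG = +√(1/2) = +0.707107 ≠ 0

nonzero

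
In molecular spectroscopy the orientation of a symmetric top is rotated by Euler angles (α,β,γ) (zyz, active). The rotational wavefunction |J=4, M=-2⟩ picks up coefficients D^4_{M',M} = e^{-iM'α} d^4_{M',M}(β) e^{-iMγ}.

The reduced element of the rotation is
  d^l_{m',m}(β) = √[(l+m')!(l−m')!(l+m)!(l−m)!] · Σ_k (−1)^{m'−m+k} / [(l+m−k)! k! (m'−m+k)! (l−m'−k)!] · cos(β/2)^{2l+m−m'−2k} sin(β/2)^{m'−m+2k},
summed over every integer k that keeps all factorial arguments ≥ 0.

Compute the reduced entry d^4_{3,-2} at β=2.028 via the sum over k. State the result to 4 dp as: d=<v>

d^4_{3,-2}(β=2.0280) via the finite sum:
With c≡cos(β/2)=0.528469 and s≡sin(β/2)=0.848953, N=[5040·1·2·720]^{1/2}=2693.993318
The bounds max(0,m−m')=0 and min(l+m,l−m')=1 give 2 terms
  k=0: (−1)^5·2693.9933/(240)·0.5285^3·0.8490^5 = -0.730569
  k=1: (−1)^6·2693.9933/(720)·0.5285^1·0.8490^7 = +0.628445
d^4_{3,-2}(2.0280) = -0.730569 +0.628445 = -0.102124

d=-0.1021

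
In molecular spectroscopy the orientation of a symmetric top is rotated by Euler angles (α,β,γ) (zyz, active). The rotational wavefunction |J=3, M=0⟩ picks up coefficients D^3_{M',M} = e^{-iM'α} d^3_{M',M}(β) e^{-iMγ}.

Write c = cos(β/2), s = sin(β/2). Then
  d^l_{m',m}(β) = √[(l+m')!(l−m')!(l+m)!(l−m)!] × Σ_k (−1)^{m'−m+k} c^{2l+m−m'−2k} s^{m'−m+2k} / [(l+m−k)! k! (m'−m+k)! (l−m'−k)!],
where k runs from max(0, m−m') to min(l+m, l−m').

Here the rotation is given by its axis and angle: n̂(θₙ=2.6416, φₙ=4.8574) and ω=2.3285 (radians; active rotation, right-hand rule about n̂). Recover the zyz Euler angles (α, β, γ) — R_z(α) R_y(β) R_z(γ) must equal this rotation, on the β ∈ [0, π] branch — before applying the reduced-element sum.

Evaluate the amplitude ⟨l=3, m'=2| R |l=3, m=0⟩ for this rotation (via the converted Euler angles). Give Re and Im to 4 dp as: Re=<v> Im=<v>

Axis–angle → zyz. n̂ = (sinθₙcosφₙ, sinθₙsinφₙ, cosθₙ) = (+0.069278, -0.474387, -0.877586), ω = 2.3285.
R = I cosω + sinω [n̂]ₓ + (1−cosω) n̂n̂ᵀ gives
  R = [-0.679157, +0.582042, -0.447183; -0.692943, -0.307550, +0.652106; +0.242022, +0.752755, +0.612197]
β = atan2(√(R₁₃²+R₂₃²), R₃₃) = 0.911960; α = atan2(R₂₃, R₁₃) mod 2π = 2.171895; γ = atan2(R₃₂, −R₃₁) mod 2π = 1.881873
Split into d^3_{2,0}(β=0.9120) × two z-phases.
With c≡cos(β/2)=0.897830 and s≡sin(β/2)=0.440343, N=[120·1·6·6]^{1/2}=65.726707
k: max(0,(0)−(2))=0 … min(3+(0),3−(2))=1
  k=0: (−1)^2·65.7267/(12)·0.8978^4·0.4403^2 = +0.690110
  k=1: (−1)^3·65.7267/(12)·0.8978^2·0.4403^4 = -0.166001
d^3_{2,0}(0.9120) = +0.690110 -0.166001 = +0.524108
D = (-0.360308+0.932833i)·(+0.524108)·(+1.000000+0.000000i) = -0.188841+0.488906i

Re=-0.1888 Im=0.4889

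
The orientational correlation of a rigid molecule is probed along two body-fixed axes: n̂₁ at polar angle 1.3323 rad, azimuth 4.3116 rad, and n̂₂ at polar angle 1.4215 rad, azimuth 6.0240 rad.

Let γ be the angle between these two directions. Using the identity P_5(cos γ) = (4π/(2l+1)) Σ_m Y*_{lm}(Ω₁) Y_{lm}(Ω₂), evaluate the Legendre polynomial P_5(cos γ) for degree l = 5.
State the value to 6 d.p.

Expand P_5 via completeness: Σ_{m} conj(Y_{5,m}) at Ω₁ times Y_{5,m} at Ω₂ —
  [-5]  conj(Y_{5,-5})(Ω₁) = -0.364928+0.168757i ; Y_{5,-5}(Ω₂) = +0.119123+0.422410i ; Δ = -0.114756-0.134047i
  [-4]  conj(Y_{5,-4})(Ω₁) = -0.010001-0.308951i ; Y_{5,-4}(Ω₂) = +0.106264+0.179689i ; Δ = +0.054452-0.034627i
  [-3]  conj(Y_{5,-3})(Ω₁) = -0.147368-0.056892i ; Y_{5,-3}(Ω₂) = -0.190925-0.187954i ; Δ = +0.017443+0.038560i
  [-2]  conj(Y_{5,-2})(Ω₁) = +0.218923-0.226124i ; Y_{5,-2}(Ω₂) = -0.199911-0.114029i ; Δ = -0.069550+0.020241i
  [-1]  conj(Y_{5,-1})(Ω₁) = -0.034491-0.081400i ; Y_{5,-1}(Ω₂) = +0.214463+0.056865i ; Δ = -0.002768-0.019419i
  [+0]  conj(Y_{5,0})(Ω₁) = +0.311913-0.000000i ; Y_{5,0}(Ω₂) = +0.234528+0.000000i ; Δ = +0.073152+0.000000i
  [+1]  conj(Y_{5,1})(Ω₁) = +0.034491-0.081400i ; Y_{5,1}(Ω₂) = -0.214463+0.056865i ; Δ = -0.002768+0.019419i
  [+2]  conj(Y_{5,2})(Ω₁) = +0.218923+0.226124i ; Y_{5,2}(Ω₂) = -0.199911+0.114029i ; Δ = -0.069550-0.020241i
  [+3]  conj(Y_{5,3})(Ω₁) = +0.147368-0.056892i ; Y_{5,3}(Ω₂) = +0.190925-0.187954i ; Δ = +0.017443-0.038560i
  [+4]  conj(Y_{5,4})(Ω₁) = -0.010001+0.308951i ; Y_{5,4}(Ω₂) = +0.106264-0.179689i ; Δ = +0.054452+0.034627i
  [+5]  conj(Y_{5,5})(Ω₁) = +0.364928+0.168757i ; Y_{5,5}(Ω₂) = -0.119123+0.422410i ; Δ = -0.114756+0.134047i
Σ over m = -0.157205+0.000000i; ×(4π/11) → -0.179590+0.000000i. Real part: -0.179590

-0.179590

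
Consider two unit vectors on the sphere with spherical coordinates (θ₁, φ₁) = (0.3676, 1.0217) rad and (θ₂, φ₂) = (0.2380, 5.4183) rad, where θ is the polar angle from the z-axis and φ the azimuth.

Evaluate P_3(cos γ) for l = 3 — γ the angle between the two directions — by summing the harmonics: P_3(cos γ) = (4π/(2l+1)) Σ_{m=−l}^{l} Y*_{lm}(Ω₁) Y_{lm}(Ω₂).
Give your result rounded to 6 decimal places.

0.386155

Expand P_3 via completeness: Σ_{m} conj(Y_{3,m}) at Ω₁ times Y_{3,m} at Ω₂ —
  [-3]  conj(Y_{3,-3})(Ω₁) = (-0.019308, 0.001480) ; Y_{3,-3}(Ω₂) = (-0.004670, 0.002843) ; Δ = (0.000086, -0.000062)
  [-2]  conj(Y_{3,-2})(Ω₁) = (-0.056069, 0.109672) ; Y_{3,-2}(Ω₂) = (-0.008739, 0.054507) ; Δ = (-0.005488, -0.004015)
  [-1]  conj(Y_{3,-1})(Ω₁) = (0.203325, 0.332305) ; Y_{3,-1}(Ω₂) = (0.183977, 0.215823) ; Δ = (-0.034312, 0.105018)
  [+0]  conj(Y_{3,0})(Ω₁) = (0.471608, -0.000000) ; Y_{3,0}(Ω₂) = (0.624527, 0.000000) ; Δ = (0.294532, 0.000000)
  [+1]  conj(Y_{3,1})(Ω₁) = (-0.203325, 0.332305) ; Y_{3,1}(Ω₂) = (-0.183977, 0.215823) ; Δ = (-0.034312, -0.105018)
  [+2]  conj(Y_{3,2})(Ω₁) = (-0.056069, -0.109672) ; Y_{3,2}(Ω₂) = (-0.008739, -0.054507) ; Δ = (-0.005488, 0.004015)
  [+3]  conj(Y_{3,3})(Ω₁) = (0.019308, 0.001480) ; Y_{3,3}(Ω₂) = (0.004670, 0.002843) ; Δ = (0.000086, 0.000062)
Accumulated sum (0.215105, 0.000000); after 4π/(2l+1) scaling, (0.386155, 0.000000) ⇒ P_3 = 0.386155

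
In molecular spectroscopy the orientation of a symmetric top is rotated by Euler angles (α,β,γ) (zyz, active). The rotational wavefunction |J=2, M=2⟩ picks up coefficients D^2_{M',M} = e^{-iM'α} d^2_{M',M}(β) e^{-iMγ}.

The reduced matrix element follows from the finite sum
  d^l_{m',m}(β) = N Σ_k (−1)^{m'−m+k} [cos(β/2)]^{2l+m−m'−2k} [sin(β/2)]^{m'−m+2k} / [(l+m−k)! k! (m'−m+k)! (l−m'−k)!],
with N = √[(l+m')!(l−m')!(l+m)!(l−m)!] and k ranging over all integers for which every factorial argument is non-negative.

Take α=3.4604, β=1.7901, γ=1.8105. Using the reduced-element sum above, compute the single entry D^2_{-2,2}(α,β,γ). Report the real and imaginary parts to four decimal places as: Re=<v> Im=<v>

Re=-0.3660 Im=-0.0584

D^2_{-2,2}(3.4604,1.7901,1.8105) = e^{-i·-2·3.4604}·d^2_{-2,2}(1.7901)·e^{-i·2·1.8105}. Compute d first:
c=cos(1.790100/2)=0.625480, s=sin(1.790100/2)=0.780240; N=√[1·24·24·1]=24.000000
k: max(0,(2)−(-2))=4 … min(2+(2),2−(-2))=4
  k=4: (−1)^0·24.0000/(24)·0.6255^0·0.7802^4 = +0.370607
d^2_{-2,2}(1.7901) = +0.370607
Phases: e^{-i·(-2)·3.4604}=+0.803518+0.595280i, e^{-i·(2)·1.8105}=-0.887268+0.461253i ⇒ D=-0.365979-0.058388i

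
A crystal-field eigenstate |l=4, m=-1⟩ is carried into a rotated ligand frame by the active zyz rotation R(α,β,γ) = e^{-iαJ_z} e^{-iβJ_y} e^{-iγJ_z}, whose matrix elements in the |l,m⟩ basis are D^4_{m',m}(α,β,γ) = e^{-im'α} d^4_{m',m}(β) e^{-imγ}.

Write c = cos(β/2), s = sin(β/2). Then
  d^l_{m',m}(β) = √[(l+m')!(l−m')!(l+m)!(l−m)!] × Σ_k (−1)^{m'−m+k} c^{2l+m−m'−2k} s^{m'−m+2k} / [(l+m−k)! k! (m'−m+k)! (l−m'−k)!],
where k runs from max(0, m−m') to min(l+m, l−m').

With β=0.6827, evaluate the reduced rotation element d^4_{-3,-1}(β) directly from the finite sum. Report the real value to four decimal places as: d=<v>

d=0.4917

d^4_{-3,-1}(β=0.6827) via the finite sum:
Half-angle: c=0.942304, s=0.334760. N=√(1·5040·6·120)=1904.940944
The bounds max(0,m−m')=2 and min(l+m,l−m')=3 give 2 terms
  k=2: (−1)^0·1904.9409/(240)·0.9423^6·0.3348^2 = +0.622703
  k=3: (−1)^1·1904.9409/(144)·0.9423^4·0.3348^4 = -0.130983
d^4_{-3,-1}(0.6827) = +0.622703 -0.130983 = +0.491721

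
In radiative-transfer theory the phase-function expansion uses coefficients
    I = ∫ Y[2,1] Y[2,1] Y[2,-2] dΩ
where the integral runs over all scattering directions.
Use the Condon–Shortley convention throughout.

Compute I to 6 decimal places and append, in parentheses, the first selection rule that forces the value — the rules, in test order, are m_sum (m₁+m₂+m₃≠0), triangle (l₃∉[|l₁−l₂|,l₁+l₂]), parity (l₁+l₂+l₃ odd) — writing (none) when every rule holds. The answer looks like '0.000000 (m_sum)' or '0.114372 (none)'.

0.220728 (none)

m-sum 0 ✓  L=6 even ✓  0≤2≤4 ✓
Π(2lᵢ+1) = 5×5×5 = 125
triangle coeff Δ(2,2,2) = 1/630
Σ_t [0,2]: t=0:+1/8 t=1:−1/1 t=2:+1/8 = -3/4
(3j)²=2/35 [(2 2 2; 0 0 0)], sign=-1
Σ_t [1,1]: t=1:−1/4 = -1/4
(3j)²=3/35 [(2 2 2; 1 1 -2)], sign=-1
⇒ 4πI² = 30/49
I = (+1)√(30/49/(4π)) = 0.22072812
No selection rule forces the value: the integral is nonzero (none).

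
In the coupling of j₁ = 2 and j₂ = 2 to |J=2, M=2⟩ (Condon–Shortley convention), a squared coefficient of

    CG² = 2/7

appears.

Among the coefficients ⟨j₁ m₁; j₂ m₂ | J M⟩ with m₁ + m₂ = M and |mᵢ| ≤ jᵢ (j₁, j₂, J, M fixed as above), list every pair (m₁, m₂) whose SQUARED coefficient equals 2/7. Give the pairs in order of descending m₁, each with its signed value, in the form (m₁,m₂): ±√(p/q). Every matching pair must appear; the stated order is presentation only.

(2,0): +√(2/7); (0,2): +√(2/7)

Admissible pairs with m₁+m₂ = M = 2: (0,2), (1,1), (2,0)
  (m₁,m₂)=(2,0): CG² = 2/7, CG = +√(2/7)   ← matches the target
  (m₁,m₂)=(1,1): CG² = 3/7, CG = −√(3/7)
  (m₁,m₂)=(0,2): CG² = 2/7, CG = +√(2/7)   ← matches the target
Pairs with CG² = 2/7: (2,0): +√(2/7); (0,2): +√(2/7)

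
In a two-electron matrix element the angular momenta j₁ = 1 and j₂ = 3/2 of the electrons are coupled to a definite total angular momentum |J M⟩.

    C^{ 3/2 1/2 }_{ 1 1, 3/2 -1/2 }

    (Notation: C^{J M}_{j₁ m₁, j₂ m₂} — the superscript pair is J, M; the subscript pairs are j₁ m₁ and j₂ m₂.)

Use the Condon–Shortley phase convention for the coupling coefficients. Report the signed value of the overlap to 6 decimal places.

+√(8/15) ≈ +0.730297

√[4·1!1!2!/5! · 2!0!1!2!2!1!] = √(8/15)
  +(−1)^0/∏(0,1,0,1,1,1)! = 1  (running 1)
⟨..|..⟩ = √(8/15)·(1) = +0.730297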